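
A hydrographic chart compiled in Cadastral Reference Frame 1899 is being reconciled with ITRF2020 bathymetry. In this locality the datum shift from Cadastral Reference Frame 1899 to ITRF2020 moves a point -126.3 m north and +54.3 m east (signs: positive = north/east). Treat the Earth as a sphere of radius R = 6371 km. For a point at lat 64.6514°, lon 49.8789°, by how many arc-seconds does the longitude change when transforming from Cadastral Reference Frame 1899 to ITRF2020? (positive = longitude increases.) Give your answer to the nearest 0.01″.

At latitude 64.6514°, cos φ = 0.428125.
One radian of longitude at latitude φ spans R cos φ, so Δλ = ΔE / (R cos φ) = 54.3 / (6371000 × 0.428125) = 1.9908e-05 rad = 4.106″.

Δλ = 4.11″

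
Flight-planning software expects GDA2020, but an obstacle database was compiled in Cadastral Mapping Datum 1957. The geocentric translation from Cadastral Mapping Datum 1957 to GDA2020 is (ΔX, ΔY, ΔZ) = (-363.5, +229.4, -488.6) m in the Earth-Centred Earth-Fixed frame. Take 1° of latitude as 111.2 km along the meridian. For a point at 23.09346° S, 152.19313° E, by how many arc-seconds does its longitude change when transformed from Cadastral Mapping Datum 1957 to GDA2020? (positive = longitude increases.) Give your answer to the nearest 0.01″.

sin φ = -0.392232, cos φ = 0.919866, sin λ = 0.466493, cos λ = -0.884525.
East component: ΔE = −sin λ·ΔX + cos λ·ΔY = −(0.466493)(-363.5) + (-0.884525)(229.4) = -33.34 m.
1° of latitude spans 111200 m; at latitude φ, 1° of longitude spans that × cos φ = 102289.1 m, so Δλ = -33.34 / 102289.1 × 3600 = -1.173″.

Δλ = -1.17″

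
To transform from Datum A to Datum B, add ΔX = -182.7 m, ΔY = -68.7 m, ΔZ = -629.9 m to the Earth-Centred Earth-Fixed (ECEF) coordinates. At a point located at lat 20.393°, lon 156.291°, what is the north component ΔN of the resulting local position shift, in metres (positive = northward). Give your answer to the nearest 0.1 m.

ΔN = -639.1 m

At φ = 20.393°, λ = 156.291°: sin φ = 0.348458, cos φ = 0.937325, sin λ = 0.402092, cos λ = -0.915599.
ΔN = −sin φ cos λ·ΔX − sin φ sin λ·ΔY + cos φ·ΔZ = −(0.348458)(-0.915599)(-182.7) − (0.348458)(0.402092)(-68.7) + (0.937325)(-629.9) = -639.09 m.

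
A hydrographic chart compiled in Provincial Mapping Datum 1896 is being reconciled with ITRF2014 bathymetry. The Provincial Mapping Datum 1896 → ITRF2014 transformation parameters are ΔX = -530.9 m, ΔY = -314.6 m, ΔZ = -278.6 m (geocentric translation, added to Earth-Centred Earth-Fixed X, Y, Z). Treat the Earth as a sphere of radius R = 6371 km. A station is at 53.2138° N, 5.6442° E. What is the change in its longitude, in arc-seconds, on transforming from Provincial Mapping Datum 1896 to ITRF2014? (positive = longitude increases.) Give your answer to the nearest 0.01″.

Δλ = -14.10″

sin φ = 0.800876, cos φ = 0.598831, sin λ = 0.098351, cos λ = 0.995152.
East component: ΔE = −sin λ·ΔX + cos λ·ΔY = −(0.098351)(-530.9) + (0.995152)(-314.6) = -260.86 m.
1° of latitude spans πR/180 = 111195 m; at latitude φ, 1° of longitude spans that × cos φ = 66586.9 m, so Δλ = -260.86 / 66586.9 × 3600 = -14.103″.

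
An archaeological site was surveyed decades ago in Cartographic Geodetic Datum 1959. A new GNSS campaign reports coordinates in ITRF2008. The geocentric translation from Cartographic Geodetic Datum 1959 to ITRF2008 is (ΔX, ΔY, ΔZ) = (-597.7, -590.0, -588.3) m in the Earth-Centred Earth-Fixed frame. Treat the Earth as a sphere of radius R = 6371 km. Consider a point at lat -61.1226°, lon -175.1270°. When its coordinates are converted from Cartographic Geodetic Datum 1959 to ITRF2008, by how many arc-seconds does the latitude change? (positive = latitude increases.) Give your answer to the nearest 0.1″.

sin φ = -0.875655, cos φ = 0.482937, sin λ = -0.084947, cos λ = -0.996385.
North component: ΔN = −sin φ cos λ·ΔX − sin φ sin λ·ΔY + cos φ·ΔZ = −(-0.875655)(-0.996385)(-597.7) − (-0.875655)(-0.084947)(-590.0) + (0.482937)(-588.3) = 281.26 m.
1° of latitude spans πR/180 = 111195 m, so Δφ = 281.26 / 111195 × 3600 = 9.106″.

Δφ = 9.1″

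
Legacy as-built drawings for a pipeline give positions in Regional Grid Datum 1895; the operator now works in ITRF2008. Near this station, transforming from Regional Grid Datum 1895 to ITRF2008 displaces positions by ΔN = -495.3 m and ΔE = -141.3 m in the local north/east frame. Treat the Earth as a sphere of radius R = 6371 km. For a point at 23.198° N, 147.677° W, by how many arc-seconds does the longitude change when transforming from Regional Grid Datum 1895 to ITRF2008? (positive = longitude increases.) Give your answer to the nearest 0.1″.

At latitude 23.198°, cos φ = 0.919149.
One radian of longitude at latitude φ spans R cos φ, so Δλ = ΔE / (R cos φ) = -141.3 / (6371000 × 0.919149) = -2.4130e-05 rad = -4.977″.

Δλ = -5.0″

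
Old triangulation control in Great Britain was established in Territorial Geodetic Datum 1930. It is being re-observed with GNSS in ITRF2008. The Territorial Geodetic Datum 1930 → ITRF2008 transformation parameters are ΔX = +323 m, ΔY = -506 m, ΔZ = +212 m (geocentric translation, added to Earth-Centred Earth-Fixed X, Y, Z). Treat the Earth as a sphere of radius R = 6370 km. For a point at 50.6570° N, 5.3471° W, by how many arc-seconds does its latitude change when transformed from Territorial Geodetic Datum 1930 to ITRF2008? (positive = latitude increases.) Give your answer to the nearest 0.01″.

Δφ = -4.88″

sin φ = 0.773365, cos φ = 0.633961, sin λ = -0.093189, cos λ = 0.995648.
North component: ΔN = −sin φ cos λ·ΔX − sin φ sin λ·ΔY + cos φ·ΔZ = −(0.773365)(0.995648)(323) − (0.773365)(-0.093189)(-506) + (0.633961)(212) = -150.78 m.
1° of latitude spans πR/180 = 111177 m, so Δφ = -150.78 / 111177 × 3600 = -4.882″.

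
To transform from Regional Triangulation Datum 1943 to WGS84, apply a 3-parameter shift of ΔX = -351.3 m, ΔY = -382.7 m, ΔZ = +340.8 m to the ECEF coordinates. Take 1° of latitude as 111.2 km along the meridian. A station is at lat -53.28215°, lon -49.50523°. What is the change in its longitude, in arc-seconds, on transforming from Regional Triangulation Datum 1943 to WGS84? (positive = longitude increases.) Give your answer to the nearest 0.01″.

sin φ = -0.801589, cos φ = 0.597875, sin λ = -0.760465, cos λ = 0.649379.
East component: ΔE = −sin λ·ΔX + cos λ·ΔY = −(-0.760465)(-351.3) + (0.649379)(-382.7) = -515.67 m.
1° of latitude spans 111200 m; at latitude φ, 1° of longitude spans that × cos φ = 66483.7 m, so Δλ = -515.67 / 66483.7 × 3600 = -27.923″.

Δλ = -27.92″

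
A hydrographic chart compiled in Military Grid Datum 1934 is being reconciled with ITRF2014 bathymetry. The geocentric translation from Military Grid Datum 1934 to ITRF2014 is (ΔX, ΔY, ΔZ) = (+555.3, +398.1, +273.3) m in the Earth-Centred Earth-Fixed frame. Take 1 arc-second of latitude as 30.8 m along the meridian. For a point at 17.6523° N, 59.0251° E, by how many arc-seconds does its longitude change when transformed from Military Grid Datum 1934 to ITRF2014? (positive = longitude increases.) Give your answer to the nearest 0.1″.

Δλ = -9.2″

sin φ = 0.303240, cos φ = 0.952914, sin λ = 0.857393, cos λ = 0.514663.
East component: ΔE = −sin λ·ΔX + cos λ·ΔY = −(0.857393)(555.3) + (0.514663)(398.1) = -271.22 m.
1° of latitude spans 3600 × 30.80 = 110880 m; at latitude φ, 1° of longitude spans that × cos φ = 105659.1 m, so Δλ = -271.22 / 105659.1 × 3600 = -9.241″.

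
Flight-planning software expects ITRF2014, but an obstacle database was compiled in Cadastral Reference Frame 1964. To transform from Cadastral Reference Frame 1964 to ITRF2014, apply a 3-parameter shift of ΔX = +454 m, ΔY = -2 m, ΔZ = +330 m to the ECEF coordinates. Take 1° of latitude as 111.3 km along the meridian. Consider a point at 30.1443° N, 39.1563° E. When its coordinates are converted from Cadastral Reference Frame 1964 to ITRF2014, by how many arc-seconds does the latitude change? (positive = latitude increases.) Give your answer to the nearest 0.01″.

Δφ = 3.53″

sin φ = 0.502180, cos φ = 0.864763, sin λ = 0.631438, cos λ = 0.775426.
North component: ΔN = −sin φ cos λ·ΔX − sin φ sin λ·ΔY + cos φ·ΔZ = −(0.502180)(0.775426)(454) − (0.502180)(0.631438)(-2) + (0.864763)(330) = 109.22 m.
1° of latitude spans 111300 m, so Δφ = 109.22 / 111300 × 3600 = 3.533″.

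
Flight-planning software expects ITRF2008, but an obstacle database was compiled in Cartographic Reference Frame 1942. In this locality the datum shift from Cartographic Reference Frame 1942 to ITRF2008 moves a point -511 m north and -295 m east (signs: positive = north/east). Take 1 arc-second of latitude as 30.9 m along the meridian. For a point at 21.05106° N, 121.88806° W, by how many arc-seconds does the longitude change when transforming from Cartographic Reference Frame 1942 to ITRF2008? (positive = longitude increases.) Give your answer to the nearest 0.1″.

Δλ = -10.2″

At latitude 21.05106°, cos φ = 0.933261.
1″ of longitude at this latitude = 30.90 × cos φ = 28.8378 m, so Δλ = -295.0 / 28.8378 = -10.230″.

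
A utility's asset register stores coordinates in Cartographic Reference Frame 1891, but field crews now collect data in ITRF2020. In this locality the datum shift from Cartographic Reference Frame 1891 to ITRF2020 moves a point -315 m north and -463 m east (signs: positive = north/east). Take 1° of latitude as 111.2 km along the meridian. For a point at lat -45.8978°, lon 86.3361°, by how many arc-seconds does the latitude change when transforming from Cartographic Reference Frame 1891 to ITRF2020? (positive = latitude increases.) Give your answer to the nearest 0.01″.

1° of latitude = 111.2 km, so Δφ = -315.0 / 111200 = -0.0028327° = -10.198″.

Δφ = -10.20″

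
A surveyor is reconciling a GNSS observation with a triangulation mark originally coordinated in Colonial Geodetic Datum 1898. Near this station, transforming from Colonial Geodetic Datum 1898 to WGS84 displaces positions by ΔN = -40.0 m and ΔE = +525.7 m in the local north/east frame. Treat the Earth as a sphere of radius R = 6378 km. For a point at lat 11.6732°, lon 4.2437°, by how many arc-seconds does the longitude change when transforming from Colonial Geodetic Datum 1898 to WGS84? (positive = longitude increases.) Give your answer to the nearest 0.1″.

Δλ = 17.4″

At latitude 11.6732°, cos φ = 0.979318.
One radian of longitude at latitude φ spans R cos φ, so Δλ = ΔE / (R cos φ) = 525.7 / (6378000 × 0.979318) = 8.4165e-05 rad = 17.360″.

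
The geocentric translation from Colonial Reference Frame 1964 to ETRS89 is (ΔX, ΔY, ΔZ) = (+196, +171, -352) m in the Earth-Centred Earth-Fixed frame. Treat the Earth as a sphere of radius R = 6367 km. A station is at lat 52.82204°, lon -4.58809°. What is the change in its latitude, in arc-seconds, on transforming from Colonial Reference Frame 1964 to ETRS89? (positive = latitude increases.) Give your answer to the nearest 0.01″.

sin φ = 0.796762, cos φ = 0.604293, sin λ = -0.079992, cos λ = 0.996796.
North component: ΔN = −sin φ cos λ·ΔX − sin φ sin λ·ΔY + cos φ·ΔZ = −(0.796762)(0.996796)(196) − (0.796762)(-0.079992)(171) + (0.604293)(-352) = -357.48 m.
1° of latitude spans πR/180 = 111125 m, so Δφ = -357.48 / 111125 × 3600 = -11.581″.

Δφ = -11.58″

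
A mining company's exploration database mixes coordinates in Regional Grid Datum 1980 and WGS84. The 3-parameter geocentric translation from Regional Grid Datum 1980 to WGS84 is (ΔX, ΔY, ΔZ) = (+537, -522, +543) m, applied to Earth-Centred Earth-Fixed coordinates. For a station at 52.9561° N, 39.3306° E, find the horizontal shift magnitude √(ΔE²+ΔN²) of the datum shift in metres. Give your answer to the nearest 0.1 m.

At φ = 52.9561°, λ = 39.3306°: sin φ = 0.798174, cos φ = 0.602427, sin λ = 0.633794, cos λ = 0.773502.
ΔE = −sin λ·ΔX + cos λ·ΔY = −(0.633794)·(537) + (0.773502)·(-522) = -744.12 m.
ΔN = −sin φ cos λ·ΔX − sin φ sin λ·ΔY + cos φ·ΔZ = −(0.798174)(0.773502)(537) − (0.798174)(0.633794)(-522) + (0.602427)(543) = 259.65 m.
Horizontal magnitude = √(ΔE² + ΔN²) = √((-744.12)² + 259.65²) = 788.11 m.

788.1 m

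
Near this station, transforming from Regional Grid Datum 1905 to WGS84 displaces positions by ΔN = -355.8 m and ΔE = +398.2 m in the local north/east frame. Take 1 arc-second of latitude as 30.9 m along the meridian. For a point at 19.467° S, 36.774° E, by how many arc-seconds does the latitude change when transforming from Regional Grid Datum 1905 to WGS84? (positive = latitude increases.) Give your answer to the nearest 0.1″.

Δφ = -11.5″

1″ of latitude = 30.90 m, so Δφ = -355.8 / 30.90 = -11.515″.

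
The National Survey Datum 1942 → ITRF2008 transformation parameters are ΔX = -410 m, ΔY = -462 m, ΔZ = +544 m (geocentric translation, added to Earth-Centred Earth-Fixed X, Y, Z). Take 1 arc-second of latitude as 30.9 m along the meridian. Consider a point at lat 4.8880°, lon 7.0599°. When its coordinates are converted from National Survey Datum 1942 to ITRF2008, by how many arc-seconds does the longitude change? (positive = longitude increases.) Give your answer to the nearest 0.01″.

Δλ = -13.26″

sin φ = 0.085208, cos φ = 0.996363, sin λ = 0.122907, cos λ = 0.992418.
East component: ΔE = −sin λ·ΔX + cos λ·ΔY = −(0.122907)(-410) + (0.992418)(-462) = -408.11 m.
1° of latitude spans 3600 × 30.90 = 111240 m; at latitude φ, 1° of longitude spans that × cos φ = 110835.4 m, so Δλ = -408.11 / 110835.4 × 3600 = -13.256″.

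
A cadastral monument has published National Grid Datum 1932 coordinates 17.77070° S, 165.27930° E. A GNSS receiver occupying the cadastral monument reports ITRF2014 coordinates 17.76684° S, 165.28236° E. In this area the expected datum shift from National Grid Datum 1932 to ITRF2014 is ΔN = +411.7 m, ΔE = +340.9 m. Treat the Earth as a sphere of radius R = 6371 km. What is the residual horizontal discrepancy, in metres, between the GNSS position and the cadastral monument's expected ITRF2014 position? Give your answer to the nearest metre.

Observed coordinate differences: Δφ = +0.00386°, Δλ = +0.00306°.
Converting to metres (1° lat = 111195 m, cos φ = 0.952286): observed ΔN = 429.2 m, observed ΔE = 324.0 m.
Subtracting the expected shift leaves a residual of 429.2 − (411.7) = 17.5 m north and 324.0 − (340.9) = -16.9 m east.
Residual distance = √(17.5² + (-16.9)²) = 24.3 m.

24 m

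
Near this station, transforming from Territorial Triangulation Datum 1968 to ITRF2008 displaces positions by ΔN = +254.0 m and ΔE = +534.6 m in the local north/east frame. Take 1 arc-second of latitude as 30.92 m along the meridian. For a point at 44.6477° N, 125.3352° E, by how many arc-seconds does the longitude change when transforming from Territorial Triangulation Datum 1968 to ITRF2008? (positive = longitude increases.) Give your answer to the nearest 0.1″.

At latitude 44.6477°, cos φ = 0.711441.
1″ of longitude at this latitude = 30.92 × cos φ = 21.9978 m, so Δλ = 534.6 / 21.9978 = 24.302″.

Δλ = 24.3″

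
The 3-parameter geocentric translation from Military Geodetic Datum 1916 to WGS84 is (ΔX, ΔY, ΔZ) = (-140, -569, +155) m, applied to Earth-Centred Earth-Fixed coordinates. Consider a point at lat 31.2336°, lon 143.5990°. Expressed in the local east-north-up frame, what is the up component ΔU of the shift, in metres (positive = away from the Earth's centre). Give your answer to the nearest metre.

ΔU = -112 m

At φ = 31.2336°, λ = 143.5990°: sin φ = 0.518529, cos φ = 0.855060, sin λ = 0.593433, cos λ = -0.804883.
ΔU = cos φ cos λ·ΔX + cos φ sin λ·ΔY + sin φ·ΔZ = (0.855060)(-0.804883)(-140) + (0.855060)(0.593433)(-569) + (0.518529)(155) = -112.00 m.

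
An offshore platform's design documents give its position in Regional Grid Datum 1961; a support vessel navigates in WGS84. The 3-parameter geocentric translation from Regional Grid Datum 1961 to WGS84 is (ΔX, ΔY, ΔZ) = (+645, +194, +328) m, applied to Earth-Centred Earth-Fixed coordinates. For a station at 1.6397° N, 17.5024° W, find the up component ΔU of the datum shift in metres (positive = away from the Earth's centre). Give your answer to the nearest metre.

At φ = 1.6397°, λ = -17.5024°: sin φ = 0.028614, cos φ = 0.999591, sin λ = -0.300746, cos λ = 0.953704.
ΔU = cos φ cos λ·ΔX + cos φ sin λ·ΔY + sin φ·ΔZ = (0.999591)(0.953704)(645) + (0.999591)(-0.300746)(194) + (0.028614)(328) = 565.95 m.

ΔU = 566 m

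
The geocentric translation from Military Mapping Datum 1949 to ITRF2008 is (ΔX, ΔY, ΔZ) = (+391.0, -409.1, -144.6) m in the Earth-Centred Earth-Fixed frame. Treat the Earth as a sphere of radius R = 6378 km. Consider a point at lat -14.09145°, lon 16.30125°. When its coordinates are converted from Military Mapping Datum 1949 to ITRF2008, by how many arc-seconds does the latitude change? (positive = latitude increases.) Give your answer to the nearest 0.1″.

sin φ = -0.243470, cos φ = 0.969908, sin λ = 0.280688, cos λ = 0.959799.
North component: ΔN = −sin φ cos λ·ΔX − sin φ sin λ·ΔY + cos φ·ΔZ = −(-0.243470)(0.959799)(391.0) − (-0.243470)(0.280688)(-409.1) + (0.969908)(-144.6) = -76.84 m.
1° of latitude spans πR/180 = 111317 m, so Δφ = -76.84 / 111317 × 3600 = -2.485″.

Δφ = -2.5″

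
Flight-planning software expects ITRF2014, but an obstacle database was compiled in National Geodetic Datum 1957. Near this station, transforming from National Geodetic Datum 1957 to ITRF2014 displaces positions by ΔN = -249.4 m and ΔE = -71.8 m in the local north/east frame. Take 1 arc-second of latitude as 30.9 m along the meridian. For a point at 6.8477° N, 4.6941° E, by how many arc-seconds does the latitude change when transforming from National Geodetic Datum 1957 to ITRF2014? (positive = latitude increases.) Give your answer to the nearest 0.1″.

1″ of latitude = 30.90 m, so Δφ = -249.4 / 30.90 = -8.071″.

Δφ = -8.1″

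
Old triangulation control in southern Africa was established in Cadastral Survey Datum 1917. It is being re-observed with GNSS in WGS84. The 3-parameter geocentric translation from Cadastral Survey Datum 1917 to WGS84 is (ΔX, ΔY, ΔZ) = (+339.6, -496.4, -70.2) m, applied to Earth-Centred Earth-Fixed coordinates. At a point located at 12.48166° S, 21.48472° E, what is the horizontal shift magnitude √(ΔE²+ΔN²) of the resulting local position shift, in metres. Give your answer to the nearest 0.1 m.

The local east axis at (φ, λ) is (−sin λ, cos λ, 0), so ΔE = −sin(21.48472°)·339.6 + cos(21.48472°)·(-496.4) = -586.29 m.
The local north axis is (−sin φ cos λ, −sin φ sin λ, cos φ), giving ΔN = 68.297 − 39.294 − 68.541 = -39.54 m.
Horizontal magnitude = √(ΔE² + ΔN²) = √((-586.29)² + (-39.54)²) = 587.62 m.

587.6 m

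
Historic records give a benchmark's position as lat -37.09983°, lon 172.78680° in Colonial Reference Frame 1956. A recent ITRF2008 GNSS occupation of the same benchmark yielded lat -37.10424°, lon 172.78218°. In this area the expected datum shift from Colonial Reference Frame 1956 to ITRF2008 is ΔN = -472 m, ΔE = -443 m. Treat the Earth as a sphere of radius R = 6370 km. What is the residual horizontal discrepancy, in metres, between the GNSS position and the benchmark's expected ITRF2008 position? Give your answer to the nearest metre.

Observed coordinate differences: Δφ = -0.00441°, Δλ = -0.00462°.
Converting to metres (1° lat = 111177 m, cos φ = 0.797586): observed ΔN = -490.3 m, observed ΔE = -409.7 m.
Subtracting the expected shift leaves a residual of -490.3 − (-472) = -18.3 m north and -409.7 − (-443) = 33.3 m east.
Residual distance = √((-18.3)² + 33.3²) = 38.0 m.

38 m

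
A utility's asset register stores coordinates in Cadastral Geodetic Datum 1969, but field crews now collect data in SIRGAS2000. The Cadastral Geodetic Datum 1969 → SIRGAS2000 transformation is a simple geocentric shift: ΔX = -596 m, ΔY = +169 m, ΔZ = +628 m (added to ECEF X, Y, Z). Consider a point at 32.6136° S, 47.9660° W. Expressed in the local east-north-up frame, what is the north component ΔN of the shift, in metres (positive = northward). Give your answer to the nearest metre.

ΔN = 246 m

At φ = -32.6136°, λ = -47.9660°: sin φ = -0.538971, cos φ = 0.842324, sin λ = -0.742748, cos λ = 0.669571.
ΔN = −sin φ cos λ·ΔX − sin φ sin λ·ΔY + cos φ·ΔZ = −(-0.538971)(0.669571)(-596) − (-0.538971)(-0.742748)(169) + (0.842324)(628) = 246.24 m.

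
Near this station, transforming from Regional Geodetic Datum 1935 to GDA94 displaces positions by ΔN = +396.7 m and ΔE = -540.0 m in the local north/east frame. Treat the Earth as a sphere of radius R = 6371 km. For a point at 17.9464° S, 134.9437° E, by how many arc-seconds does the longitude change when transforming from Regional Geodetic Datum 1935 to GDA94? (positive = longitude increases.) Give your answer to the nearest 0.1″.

At latitude -17.9464°, cos φ = 0.951345.
One radian of longitude at latitude φ spans R cos φ, so Δλ = ΔE / (R cos φ) = -540.0 / (6371000 × 0.951345) = -8.9094e-05 rad = -18.377″.

Δλ = -18.4″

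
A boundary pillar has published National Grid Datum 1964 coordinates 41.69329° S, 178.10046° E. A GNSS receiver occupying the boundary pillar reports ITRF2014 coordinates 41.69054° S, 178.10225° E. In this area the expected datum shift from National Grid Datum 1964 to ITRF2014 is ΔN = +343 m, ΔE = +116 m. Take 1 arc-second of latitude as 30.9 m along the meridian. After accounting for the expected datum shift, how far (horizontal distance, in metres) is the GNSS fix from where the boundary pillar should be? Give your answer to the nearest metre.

49 m

Observed coordinate differences: Δφ = +0.00275°, Δλ = +0.00179°.
Converting to metres (1° lat = 111240 m, cos φ = 0.746716): observed ΔN = 305.9 m, observed ΔE = 148.7 m.
Subtracting the expected shift leaves a residual of 305.9 − (343) = -37.1 m north and 148.7 − (116) = 32.7 m east.
Residual distance = √((-37.1)² + 32.7²) = 49.4 m.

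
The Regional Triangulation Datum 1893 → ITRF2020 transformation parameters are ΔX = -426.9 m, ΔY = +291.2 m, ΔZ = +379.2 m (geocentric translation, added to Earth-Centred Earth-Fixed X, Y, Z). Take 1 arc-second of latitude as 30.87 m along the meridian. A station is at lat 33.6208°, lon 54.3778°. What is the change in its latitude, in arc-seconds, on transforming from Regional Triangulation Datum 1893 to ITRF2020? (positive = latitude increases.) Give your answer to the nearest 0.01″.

Δφ = 10.44″

sin φ = 0.553694, cos φ = 0.832720, sin λ = 0.812875, cos λ = 0.582438.
North component: ΔN = −sin φ cos λ·ΔX − sin φ sin λ·ΔY + cos φ·ΔZ = −(0.553694)(0.582438)(-426.9) − (0.553694)(0.812875)(291.2) + (0.832720)(379.2) = 322.38 m.
1° of latitude spans 3600 × 30.87 = 111132 m, so Δφ = 322.38 / 111132 × 3600 = 10.443″.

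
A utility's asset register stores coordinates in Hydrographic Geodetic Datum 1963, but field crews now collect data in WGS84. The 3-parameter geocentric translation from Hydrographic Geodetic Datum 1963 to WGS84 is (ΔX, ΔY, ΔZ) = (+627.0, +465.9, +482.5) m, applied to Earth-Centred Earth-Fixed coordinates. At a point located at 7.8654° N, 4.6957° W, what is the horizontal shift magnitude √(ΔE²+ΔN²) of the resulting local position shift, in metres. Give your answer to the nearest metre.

651 m

At φ = 7.8654°, λ = -4.6957°: sin φ = 0.136846, cos φ = 0.990592, sin λ = -0.081864, cos λ = 0.996644.
ΔE = −sin λ·ΔX + cos λ·ΔY = −(-0.081864)·(627.0) + (0.996644)·(465.9) = 515.66 m.
ΔN = −sin φ cos λ·ΔX − sin φ sin λ·ΔY + cos φ·ΔZ = −(0.136846)(0.996644)(627.0) − (0.136846)(-0.081864)(465.9) + (0.990592)(482.5) = 397.67 m.
Horizontal magnitude = √(ΔE² + ΔN²) = √(515.66² + 397.67²) = 651.19 m.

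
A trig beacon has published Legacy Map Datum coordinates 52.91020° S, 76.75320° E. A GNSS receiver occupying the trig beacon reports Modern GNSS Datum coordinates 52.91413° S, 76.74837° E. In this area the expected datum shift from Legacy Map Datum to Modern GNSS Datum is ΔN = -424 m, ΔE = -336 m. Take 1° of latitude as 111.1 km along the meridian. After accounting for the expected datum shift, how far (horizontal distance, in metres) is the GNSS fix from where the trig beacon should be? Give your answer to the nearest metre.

18 m

Observed coordinate differences: Δφ = -0.00393°, Δλ = -0.00483°.
Converting to metres (1° lat = 111100 m, cos φ = 0.603066): observed ΔN = -436.6 m, observed ΔE = -323.6 m.
Subtracting the expected shift leaves a residual of -436.6 − (-424) = -12.6 m north and -323.6 − (-336) = 12.4 m east.
Residual distance = √((-12.6)² + 12.4²) = 17.7 m.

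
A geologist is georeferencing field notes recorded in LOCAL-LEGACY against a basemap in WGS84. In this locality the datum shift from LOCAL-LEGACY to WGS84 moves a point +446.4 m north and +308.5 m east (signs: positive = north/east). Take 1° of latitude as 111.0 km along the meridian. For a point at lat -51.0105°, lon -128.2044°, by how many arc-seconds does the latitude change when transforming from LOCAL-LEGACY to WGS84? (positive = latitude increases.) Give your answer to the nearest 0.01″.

Δφ = 14.48″

1° of latitude = 111.0 km, so Δφ = 446.4 / 111000 = 0.0040216° = 14.478″.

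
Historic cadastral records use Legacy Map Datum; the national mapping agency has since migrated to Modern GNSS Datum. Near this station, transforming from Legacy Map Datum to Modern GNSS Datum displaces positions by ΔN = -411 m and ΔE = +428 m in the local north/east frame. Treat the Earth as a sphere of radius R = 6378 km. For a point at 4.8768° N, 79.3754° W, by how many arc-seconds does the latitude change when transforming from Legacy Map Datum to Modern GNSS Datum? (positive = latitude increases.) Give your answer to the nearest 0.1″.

On a sphere of radius R, 1 rad of latitude = R, so Δφ = ΔN / R = -411.0 / 6378000 = -6.4440e-05 rad = -13.292″.

Δφ = -13.3″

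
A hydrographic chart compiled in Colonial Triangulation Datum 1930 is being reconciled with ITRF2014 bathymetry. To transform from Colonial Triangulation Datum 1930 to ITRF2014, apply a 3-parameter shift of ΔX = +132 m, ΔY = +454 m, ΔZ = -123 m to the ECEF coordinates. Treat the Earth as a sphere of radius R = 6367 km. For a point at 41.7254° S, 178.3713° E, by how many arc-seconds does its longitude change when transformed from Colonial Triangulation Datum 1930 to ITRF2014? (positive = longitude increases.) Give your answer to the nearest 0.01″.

sin φ = -0.665561, cos φ = 0.746343, sin λ = 0.028422, cos λ = -0.999596.
East component: ΔE = −sin λ·ΔX + cos λ·ΔY = −(0.028422)(132) + (-0.999596)(454) = -457.57 m.
1° of latitude spans πR/180 = 111125 m; at latitude φ, 1° of longitude spans that × cos φ = 82937.5 m, so Δλ = -457.57 / 82937.5 × 3600 = -19.861″.

Δλ = -19.86″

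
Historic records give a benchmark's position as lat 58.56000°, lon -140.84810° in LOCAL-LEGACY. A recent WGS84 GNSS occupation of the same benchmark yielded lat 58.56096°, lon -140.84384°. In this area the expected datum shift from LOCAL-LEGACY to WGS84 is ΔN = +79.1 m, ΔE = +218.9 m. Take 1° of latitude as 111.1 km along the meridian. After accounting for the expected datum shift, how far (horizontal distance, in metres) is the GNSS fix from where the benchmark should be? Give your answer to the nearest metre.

Observed coordinate differences: Δφ = +0.00096°, Δλ = +0.00426°.
Converting to metres (1° lat = 111100 m, cos φ = 0.521605): observed ΔN = 106.7 m, observed ΔE = 246.9 m.
Subtracting the expected shift leaves a residual of 106.7 − (79.1) = 27.6 m north and 246.9 − (218.9) = 28.0 m east.
Residual distance = √(27.6² + 28.0²) = 39.3 m.

39 m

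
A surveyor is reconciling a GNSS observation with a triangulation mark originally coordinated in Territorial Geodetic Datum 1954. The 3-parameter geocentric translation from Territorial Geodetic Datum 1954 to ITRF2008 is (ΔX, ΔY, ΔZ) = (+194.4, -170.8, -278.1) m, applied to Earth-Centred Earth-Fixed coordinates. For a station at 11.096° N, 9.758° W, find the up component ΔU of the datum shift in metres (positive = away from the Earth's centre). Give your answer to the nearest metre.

ΔU = 163 m

At φ = 11.096°, λ = -9.758°: sin φ = 0.192453, cos φ = 0.981306, sin λ = -0.169487, cos λ = 0.985532.
ΔU = cos φ cos λ·ΔX + cos φ sin λ·ΔY + sin φ·ΔZ = (0.981306)(0.985532)(194.4) + (0.981306)(-0.169487)(-170.8) + (0.192453)(-278.1) = 162.89 m.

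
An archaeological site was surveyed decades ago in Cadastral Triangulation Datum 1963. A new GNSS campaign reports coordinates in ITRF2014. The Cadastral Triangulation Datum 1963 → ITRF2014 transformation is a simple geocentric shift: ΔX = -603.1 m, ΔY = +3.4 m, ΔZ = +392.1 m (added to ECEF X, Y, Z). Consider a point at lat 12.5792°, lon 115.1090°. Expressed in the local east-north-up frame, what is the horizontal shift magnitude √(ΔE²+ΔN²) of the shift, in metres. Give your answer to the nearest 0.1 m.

634.9 m

At φ = 12.5792°, λ = 115.1090°: sin φ = 0.217789, cos φ = 0.975996, sin λ = 0.905502, cos λ = -0.424342.
ΔE = −sin λ·ΔX + cos λ·ΔY = −(0.905502)·(-603.1) + (-0.424342)·(3.4) = 544.67 m.
ΔN = −sin φ cos λ·ΔX − sin φ sin λ·ΔY + cos φ·ΔZ = −(0.217789)(-0.424342)(-603.1) − (0.217789)(0.905502)(3.4) + (0.975996)(392.1) = 326.28 m.
Horizontal magnitude = √(ΔE² + ΔN²) = √(544.67² + 326.28²) = 634.92 m.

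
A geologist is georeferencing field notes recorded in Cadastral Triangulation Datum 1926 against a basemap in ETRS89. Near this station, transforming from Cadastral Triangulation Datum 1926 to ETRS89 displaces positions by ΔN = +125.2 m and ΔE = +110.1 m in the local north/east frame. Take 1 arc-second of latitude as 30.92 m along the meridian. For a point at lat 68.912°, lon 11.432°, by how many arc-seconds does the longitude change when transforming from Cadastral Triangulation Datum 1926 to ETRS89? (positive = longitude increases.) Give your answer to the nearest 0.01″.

Δλ = 9.90″

At latitude 68.912°, cos φ = 0.359801.
1″ of longitude at this latitude = 30.92 × cos φ = 11.1251 m, so Δλ = 110.1 / 11.1251 = 9.897″.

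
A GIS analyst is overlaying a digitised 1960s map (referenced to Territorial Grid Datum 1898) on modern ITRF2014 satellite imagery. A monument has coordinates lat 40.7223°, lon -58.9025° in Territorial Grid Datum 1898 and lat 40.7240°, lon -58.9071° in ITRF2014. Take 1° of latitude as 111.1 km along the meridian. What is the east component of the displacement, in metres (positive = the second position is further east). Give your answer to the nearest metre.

Δφ = 40.7240° − 40.7223° = +0.0017°; Δλ = -58.9071° − -58.9025° = -0.0046°.
ΔN = Δφ × 111100 = 188.9 m; ΔE = Δλ × 111100 × cos(40.7223°) = -0.0046 × 111100 × 0.757880 = -387.3 m.

ΔE = -387 m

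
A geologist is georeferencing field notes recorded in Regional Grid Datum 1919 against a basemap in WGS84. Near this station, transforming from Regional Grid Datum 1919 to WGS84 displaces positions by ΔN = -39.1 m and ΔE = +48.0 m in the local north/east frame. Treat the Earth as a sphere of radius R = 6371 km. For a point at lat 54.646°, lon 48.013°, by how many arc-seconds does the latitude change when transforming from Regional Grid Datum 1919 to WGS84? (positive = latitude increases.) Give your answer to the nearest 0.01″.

Δφ = -1.27″

On a sphere of radius R, 1 rad of latitude = R, so Δφ = ΔN / R = -39.1 / 6371000 = -6.1372e-06 rad = -1.266″.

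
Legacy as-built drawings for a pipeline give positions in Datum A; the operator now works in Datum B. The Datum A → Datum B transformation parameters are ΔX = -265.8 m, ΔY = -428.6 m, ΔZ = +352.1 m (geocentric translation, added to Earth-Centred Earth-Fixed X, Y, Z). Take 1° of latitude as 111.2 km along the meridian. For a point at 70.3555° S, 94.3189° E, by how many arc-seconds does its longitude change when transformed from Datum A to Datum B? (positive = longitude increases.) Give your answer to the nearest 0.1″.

sin φ = -0.941797, cos φ = 0.336183, sin λ = 0.997160, cos λ = -0.075308.
East component: ΔE = −sin λ·ΔX + cos λ·ΔY = −(0.997160)(-265.8) + (-0.075308)(-428.6) = 297.32 m.
1° of latitude spans 111200 m; at latitude φ, 1° of longitude spans that × cos φ = 37383.6 m, so Δλ = 297.32 / 37383.6 × 3600 = 28.632″.

Δλ = 28.6″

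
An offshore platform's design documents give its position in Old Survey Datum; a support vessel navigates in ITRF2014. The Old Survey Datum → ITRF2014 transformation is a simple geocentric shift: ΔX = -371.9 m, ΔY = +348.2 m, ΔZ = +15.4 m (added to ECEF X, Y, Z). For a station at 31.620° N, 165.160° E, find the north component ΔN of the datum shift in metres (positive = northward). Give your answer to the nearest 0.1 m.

At φ = 31.620°, λ = 165.160°: sin φ = 0.524283, cos φ = 0.851544, sin λ = 0.256121, cos λ = -0.966645.
ΔN = −sin φ cos λ·ΔX − sin φ sin λ·ΔY + cos φ·ΔZ = −(0.524283)(-0.966645)(-371.9) − (0.524283)(0.256121)(348.2) + (0.851544)(15.4) = -222.12 m.

ΔN = -222.1 m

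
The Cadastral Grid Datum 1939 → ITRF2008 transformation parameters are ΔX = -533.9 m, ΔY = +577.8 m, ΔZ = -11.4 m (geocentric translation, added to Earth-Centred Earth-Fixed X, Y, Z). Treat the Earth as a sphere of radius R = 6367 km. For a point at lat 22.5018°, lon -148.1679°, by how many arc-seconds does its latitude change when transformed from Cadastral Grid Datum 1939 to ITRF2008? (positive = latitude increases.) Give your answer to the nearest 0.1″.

sin φ = 0.382712, cos φ = 0.923868, sin λ = -0.527432, cos λ = -0.849597.
North component: ΔN = −sin φ cos λ·ΔX − sin φ sin λ·ΔY + cos φ·ΔZ = −(0.382712)(-0.849597)(-533.9) − (0.382712)(-0.527432)(577.8) + (0.923868)(-11.4) = -67.50 m.
1° of latitude spans πR/180 = 111125 m, so Δφ = -67.50 / 111125 × 3600 = -2.187″.

Δφ = -2.2″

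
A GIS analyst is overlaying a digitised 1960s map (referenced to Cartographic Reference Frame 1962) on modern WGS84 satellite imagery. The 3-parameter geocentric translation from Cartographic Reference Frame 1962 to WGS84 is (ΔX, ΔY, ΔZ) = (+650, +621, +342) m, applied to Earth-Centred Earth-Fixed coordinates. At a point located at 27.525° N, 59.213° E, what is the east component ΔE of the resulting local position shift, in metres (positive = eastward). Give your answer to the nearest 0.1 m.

At φ = 27.525°, λ = 59.213°: sin φ = 0.462136, cos φ = 0.886809, sin λ = 0.859076, cos λ = 0.511848.
ΔE = −sin λ·ΔX + cos λ·ΔY = −(0.859076)·(650) + (0.511848)·(621) = -240.54 m.

ΔE = -240.5 m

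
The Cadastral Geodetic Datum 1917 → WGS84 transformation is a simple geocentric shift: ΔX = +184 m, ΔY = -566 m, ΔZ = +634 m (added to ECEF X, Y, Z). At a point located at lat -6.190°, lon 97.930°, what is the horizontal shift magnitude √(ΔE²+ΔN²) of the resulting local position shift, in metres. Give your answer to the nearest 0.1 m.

At φ = -6.190°, λ = 97.930°: sin φ = -0.107826, cos φ = 0.994170, sin λ = 0.990437, cos λ = -0.137963.
ΔE = −sin λ·ΔX + cos λ·ΔY = −(0.990437)·(184) + (-0.137963)·(-566) = -104.15 m.
ΔN = −sin φ cos λ·ΔX − sin φ sin λ·ΔY + cos φ·ΔZ = −(-0.107826)(-0.137963)(184) − (-0.107826)(0.990437)(-566) + (0.994170)(634) = 567.12 m.
Horizontal magnitude = √(ΔE² + ΔN²) = √((-104.15)² + 567.12²) = 576.61 m.

576.6 m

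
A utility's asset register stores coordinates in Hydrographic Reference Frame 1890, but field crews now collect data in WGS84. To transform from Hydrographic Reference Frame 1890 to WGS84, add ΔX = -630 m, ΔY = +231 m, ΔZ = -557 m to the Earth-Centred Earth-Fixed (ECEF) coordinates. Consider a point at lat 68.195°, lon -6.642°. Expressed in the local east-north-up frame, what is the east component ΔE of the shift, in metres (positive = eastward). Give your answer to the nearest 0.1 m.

ΔE = 156.6 m

The local east axis at (φ, λ) is (−sin λ, cos λ, 0), so ΔE = −sin(-6.642°)·(-630) + cos(-6.642°)·231 = 156.58 m.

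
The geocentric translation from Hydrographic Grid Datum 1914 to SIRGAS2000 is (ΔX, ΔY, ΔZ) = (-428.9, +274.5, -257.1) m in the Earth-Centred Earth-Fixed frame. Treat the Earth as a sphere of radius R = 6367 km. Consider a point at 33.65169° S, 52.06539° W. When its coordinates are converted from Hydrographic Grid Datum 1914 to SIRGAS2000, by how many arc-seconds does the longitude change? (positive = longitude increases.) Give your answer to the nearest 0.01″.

Δλ = -6.60″

sin φ = -0.554143, cos φ = 0.832422, sin λ = -0.788713, cos λ = 0.614762.
East component: ΔE = −sin λ·ΔX + cos λ·ΔY = −(-0.788713)(-428.9) + (0.614762)(274.5) = -169.53 m.
1° of latitude spans πR/180 = 111125 m; at latitude φ, 1° of longitude spans that × cos φ = 92503.0 m, so Δλ = -169.53 / 92503.0 × 3600 = -6.598″.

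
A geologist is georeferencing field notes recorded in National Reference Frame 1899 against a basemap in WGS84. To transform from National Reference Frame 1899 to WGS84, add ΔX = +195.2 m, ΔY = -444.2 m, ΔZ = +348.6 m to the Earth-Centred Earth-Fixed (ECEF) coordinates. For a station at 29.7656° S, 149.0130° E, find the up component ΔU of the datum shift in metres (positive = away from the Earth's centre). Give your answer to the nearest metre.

The local up (radial) axis is (cos φ cos λ, cos φ sin λ, sin φ), giving ΔU = -145.263 − 198.521 − 173.063 = -516.85 m.

ΔU = -517 m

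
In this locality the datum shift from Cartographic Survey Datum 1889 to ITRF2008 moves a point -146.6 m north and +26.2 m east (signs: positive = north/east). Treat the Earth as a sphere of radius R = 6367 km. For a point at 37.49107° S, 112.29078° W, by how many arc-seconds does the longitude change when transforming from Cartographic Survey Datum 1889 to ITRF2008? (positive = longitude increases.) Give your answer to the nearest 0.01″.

At latitude -37.49107°, cos φ = 0.793448.
One radian of longitude at latitude φ spans R cos φ, so Δλ = ΔE / (R cos φ) = 26.2 / (6367000 × 0.793448) = 5.1862e-06 rad = 1.070″.

Δλ = 1.07″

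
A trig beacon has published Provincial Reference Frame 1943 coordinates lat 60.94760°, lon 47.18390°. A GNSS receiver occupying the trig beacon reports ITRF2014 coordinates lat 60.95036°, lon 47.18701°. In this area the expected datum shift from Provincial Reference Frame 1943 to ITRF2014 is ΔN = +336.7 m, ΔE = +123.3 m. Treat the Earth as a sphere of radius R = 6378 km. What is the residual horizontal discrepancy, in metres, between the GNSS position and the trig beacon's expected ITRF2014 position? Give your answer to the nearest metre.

Observed coordinate differences: Δφ = +0.00276°, Δλ = +0.00311°.
Converting to metres (1° lat = 111317 m, cos φ = 0.485609): observed ΔN = 307.2 m, observed ΔE = 168.1 m.
Subtracting the expected shift leaves a residual of 307.2 − (336.7) = -29.5 m north and 168.1 − (123.3) = 44.8 m east.
Residual distance = √((-29.5)² + 44.8²) = 53.6 m.

54 m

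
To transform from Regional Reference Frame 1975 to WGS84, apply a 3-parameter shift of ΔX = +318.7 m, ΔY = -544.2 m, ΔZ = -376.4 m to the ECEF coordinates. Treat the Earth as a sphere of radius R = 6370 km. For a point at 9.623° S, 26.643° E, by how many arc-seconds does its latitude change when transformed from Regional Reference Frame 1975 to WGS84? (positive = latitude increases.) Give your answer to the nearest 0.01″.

sin φ = -0.167165, cos φ = 0.985929, sin λ = 0.448430, cos λ = 0.893818.
North component: ΔN = −sin φ cos λ·ΔX − sin φ sin λ·ΔY + cos φ·ΔZ = −(-0.167165)(0.893818)(318.7) − (-0.167165)(0.448430)(-544.2) + (0.985929)(-376.4) = -364.28 m.
1° of latitude spans πR/180 = 111177 m, so Δφ = -364.28 / 111177 × 3600 = -11.796″.

Δφ = -11.80″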